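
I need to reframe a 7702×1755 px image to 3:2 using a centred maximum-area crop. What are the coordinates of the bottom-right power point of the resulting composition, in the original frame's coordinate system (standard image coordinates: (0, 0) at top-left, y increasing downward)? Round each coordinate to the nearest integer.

7702/1755 > 3/2, so the 3:2 crop keeps the full height 1755 and trims width to 1755 × 3/2 = 2632.50 px.
Left offset = (7702 − 2632.50)/2 = 2534.75 px; top offset = 0.
Bottom-right is two-thirds across and two-thirds down within the crop:
x = 2534.75 + 2 × 2632.50/3 ≈ 4290; y = 0.00 + 2 × 1755.00/3 ≈ 1170.

x = 4290 px, y = 1170 px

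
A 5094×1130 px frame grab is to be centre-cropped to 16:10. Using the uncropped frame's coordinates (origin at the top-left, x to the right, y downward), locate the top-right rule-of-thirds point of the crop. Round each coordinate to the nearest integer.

5094/1130 > 16/10, so the 16:10 crop keeps the full height 1130 and trims width to 1130 × 16/10 = 1808.00 px.
Left offset = (5094 − 1808.00)/2 = 1643.00 px; top offset = 0.
Top-right is two-thirds across and one-third down within the crop:
x = 1643.00 + 2 × 1808.00/3 ≈ 2848; y = 0.00 + 1 × 1130.00/3 ≈ 377.

(2848, 377)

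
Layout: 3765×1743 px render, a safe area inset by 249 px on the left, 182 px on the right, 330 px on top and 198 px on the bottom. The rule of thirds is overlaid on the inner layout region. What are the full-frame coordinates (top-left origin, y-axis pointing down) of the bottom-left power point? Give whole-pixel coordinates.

(1360, 1140)

Content width = 3765 − 249 − 182 = 3334 px; content height = 1743 − 330 − 198 = 1215 px.
Bottom-left is one-third across and two-thirds down within the inner layout region.
x = 249 + 1 × 3334/3 = 249 + 1111.33 ≈ 1360
y = 330 + 2 × 1215/3 = 330 + 810.00 ≈ 1140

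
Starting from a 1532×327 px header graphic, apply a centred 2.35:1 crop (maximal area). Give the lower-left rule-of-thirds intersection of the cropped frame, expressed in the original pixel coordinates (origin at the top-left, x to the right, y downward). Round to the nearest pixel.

x = 638 px, y = 218 px

1532/327 > 2.35/1, so the 2.35:1 crop keeps the full height 327 and trims width to 327 × 2.35/1 = 768.45 px.
Left offset = (1532 − 768.45)/2 = 381.77 px; top offset = 0.
Lower-left is one-third across and two-thirds down within the crop:
x = 381.77 + 1 × 768.45/3 ≈ 638; y = 0.00 + 2 × 327.00/3 ≈ 218.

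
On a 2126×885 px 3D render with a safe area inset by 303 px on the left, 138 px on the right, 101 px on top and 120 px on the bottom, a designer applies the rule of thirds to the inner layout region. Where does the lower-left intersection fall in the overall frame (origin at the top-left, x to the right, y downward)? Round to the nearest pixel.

Content width = 2126 − 303 − 138 = 1685 px; content height = 885 − 101 − 120 = 664 px.
Lower-left is one-third across and two-thirds down within the inner layout region.
x = 303 + 1 × 1685/3 = 303 + 561.67 ≈ 865
y = 101 + 2 × 664/3 = 101 + 442.67 ≈ 544

(865, 544)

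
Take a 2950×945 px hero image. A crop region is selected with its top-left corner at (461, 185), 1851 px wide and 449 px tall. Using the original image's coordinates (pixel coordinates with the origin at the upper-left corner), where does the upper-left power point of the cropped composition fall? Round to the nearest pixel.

x = 1078 px, y = 335 px

One third of the crop width 1851 is 617.00 px.
One third of the crop height 449 is 149.67 px.
The upper-left point is one-third across and one-third down within the crop:
x = 461 + 1 × 617.00 ≈ 1078; y = 185 + 1 × 149.67 ≈ 335.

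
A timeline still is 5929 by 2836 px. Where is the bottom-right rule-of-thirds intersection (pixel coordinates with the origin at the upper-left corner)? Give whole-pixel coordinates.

(3953, 1891)

The bottom-right point sits two-thirds of the way across and two-thirds of the way down.
x = 2 × 5929/3 ≈ 3953; y = 2 × 2836/3 ≈ 1891.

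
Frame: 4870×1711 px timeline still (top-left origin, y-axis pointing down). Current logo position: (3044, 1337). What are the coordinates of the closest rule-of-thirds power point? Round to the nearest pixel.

x = 3247 px, y = 1141 px

Third lines: x ∈ {1623, 3247}, y ∈ {570, 1141}.
3044 is closer to x = 3247; 1337 is closer to y = 1141.
So the nearest intersection is the lower-right power point.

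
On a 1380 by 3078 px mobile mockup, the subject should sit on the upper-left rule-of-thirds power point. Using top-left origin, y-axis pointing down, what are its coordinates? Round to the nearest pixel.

x = 460 px, y = 1026 px

The upper-left point sits one-third of the way across and one-third of the way down.
x = 1 × 1380/3 ≈ 460; y = 1 × 3078/3 ≈ 1026.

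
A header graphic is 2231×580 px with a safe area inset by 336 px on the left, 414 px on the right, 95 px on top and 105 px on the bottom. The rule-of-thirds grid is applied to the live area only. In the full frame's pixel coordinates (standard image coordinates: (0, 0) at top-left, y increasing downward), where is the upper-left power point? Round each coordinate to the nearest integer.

x = 830 px, y = 222 px

Content width = 2231 − 336 − 414 = 1481 px; content height = 580 − 95 − 105 = 380 px.
Upper-left is one-third across and one-third down within the live area.
x = 336 + 1 × 1481/3 = 336 + 493.67 ≈ 830
y = 95 + 1 × 380/3 = 95 + 126.67 ≈ 222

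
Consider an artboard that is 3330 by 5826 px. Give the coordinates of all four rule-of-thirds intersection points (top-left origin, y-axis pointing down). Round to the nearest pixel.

(1110, 1942), (2220, 1942), (1110, 3884), (2220, 3884)

One third of 3330 is 1110; one third of 5826 is 1942.
Vertical third lines at x = 1110 and x = 2220; horizontal third lines at y = 1942 and y = 3884.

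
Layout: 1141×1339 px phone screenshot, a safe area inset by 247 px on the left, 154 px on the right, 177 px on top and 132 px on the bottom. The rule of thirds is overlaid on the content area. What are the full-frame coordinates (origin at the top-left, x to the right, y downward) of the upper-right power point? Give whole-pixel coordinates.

(740, 520)

Content width = 1141 − 247 − 154 = 740 px; content height = 1339 − 177 − 132 = 1030 px.
Upper-right is two-thirds across and one-third down within the content area.
x = 247 + 2 × 740/3 = 247 + 493.33 ≈ 740
y = 177 + 1 × 1030/3 = 177 + 343.33 ≈ 520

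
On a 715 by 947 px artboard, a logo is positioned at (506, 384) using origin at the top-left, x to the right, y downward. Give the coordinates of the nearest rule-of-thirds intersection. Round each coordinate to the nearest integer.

Third lines: x ∈ {238, 477}, y ∈ {316, 631}.
506 is closer to x = 477; 384 is closer to y = 316.
So the nearest intersection is the upper-right power point.

(477, 316)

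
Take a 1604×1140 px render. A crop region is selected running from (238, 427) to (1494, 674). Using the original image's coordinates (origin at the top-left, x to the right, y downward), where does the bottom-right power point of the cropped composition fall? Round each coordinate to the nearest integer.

(1075, 592)

Crop width = 1494 − 238 = 1256 px; one third is 418.67 px.
Crop height = 674 − 427 = 247 px; one third is 82.33 px.
The bottom-right point is two-thirds across and two-thirds down within the crop:
x = 238 + 2 × 418.67 ≈ 1075; y = 427 + 2 × 82.33 ≈ 592.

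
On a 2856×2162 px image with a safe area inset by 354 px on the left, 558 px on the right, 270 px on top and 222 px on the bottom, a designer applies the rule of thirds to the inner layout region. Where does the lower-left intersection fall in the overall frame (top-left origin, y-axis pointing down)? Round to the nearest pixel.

x = 1002 px, y = 1383 px

Content width = 2856 − 354 − 558 = 1944 px; content height = 2162 − 270 − 222 = 1670 px.
Lower-left is one-third across and two-thirds down within the inner layout region.
x = 354 + 1 × 1944/3 = 354 + 648.00 ≈ 1002
y = 270 + 2 × 1670/3 = 270 + 1113.33 ≈ 1383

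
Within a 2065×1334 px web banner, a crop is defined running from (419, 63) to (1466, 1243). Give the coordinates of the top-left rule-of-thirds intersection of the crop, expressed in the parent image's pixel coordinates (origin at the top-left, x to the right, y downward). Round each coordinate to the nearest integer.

Crop width = 1466 − 419 = 1047 px; one third is 349.00 px.
Crop height = 1243 − 63 = 1180 px; one third is 393.33 px.
The top-left point is one-third across and one-third down within the crop:
x = 419 + 1 × 349.00 ≈ 768; y = 63 + 1 × 393.33 ≈ 456.

x = 768 px, y = 456 px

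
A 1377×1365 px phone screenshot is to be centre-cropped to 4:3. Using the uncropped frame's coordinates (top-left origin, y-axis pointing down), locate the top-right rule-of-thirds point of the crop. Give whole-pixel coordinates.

(918, 510)

1377/1365 < 4/3, so the 4:3 crop keeps the full width 1377 and trims height to 1377 × 3/4 = 1032.75 px.
Top offset = (1365 − 1032.75)/2 = 166.12 px; left offset = 0.
Top-right is two-thirds across and one-third down within the crop:
x = 0.00 + 2 × 1377.00/3 ≈ 918; y = 166.12 + 1 × 1032.75/3 ≈ 510.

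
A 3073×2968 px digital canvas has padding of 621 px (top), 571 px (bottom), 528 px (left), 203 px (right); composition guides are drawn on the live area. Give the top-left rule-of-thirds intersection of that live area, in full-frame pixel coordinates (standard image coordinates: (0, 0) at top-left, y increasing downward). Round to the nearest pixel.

x = 1309 px, y = 1213 px

Content width = 3073 − 528 − 203 = 2342 px; content height = 2968 − 621 − 571 = 1776 px.
Top-left is one-third across and one-third down within the live area.
x = 528 + 1 × 2342/3 = 528 + 780.67 ≈ 1309
y = 621 + 1 × 1776/3 = 621 + 592.00 ≈ 1213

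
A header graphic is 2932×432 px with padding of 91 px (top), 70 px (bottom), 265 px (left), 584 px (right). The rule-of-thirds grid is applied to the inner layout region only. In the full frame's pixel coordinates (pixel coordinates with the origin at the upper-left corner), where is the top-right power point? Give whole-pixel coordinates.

x = 1654 px, y = 181 px

Content width = 2932 − 265 − 584 = 2083 px; content height = 432 − 91 − 70 = 271 px.
Top-right is two-thirds across and one-third down within the inner layout region.
x = 265 + 2 × 2083/3 = 265 + 1388.67 ≈ 1654
y = 91 + 1 × 271/3 = 91 + 90.33 ≈ 181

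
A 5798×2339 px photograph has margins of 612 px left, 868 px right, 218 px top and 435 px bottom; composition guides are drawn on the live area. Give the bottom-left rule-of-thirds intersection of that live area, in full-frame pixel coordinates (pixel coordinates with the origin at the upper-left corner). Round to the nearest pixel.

x = 2051 px, y = 1342 px

Content width = 5798 − 612 − 868 = 4318 px; content height = 2339 − 218 − 435 = 1686 px.
Bottom-left is one-third across and two-thirds down within the live area.
x = 612 + 1 × 4318/3 = 612 + 1439.33 ≈ 2051
y = 218 + 2 × 1686/3 = 218 + 1124.00 ≈ 1342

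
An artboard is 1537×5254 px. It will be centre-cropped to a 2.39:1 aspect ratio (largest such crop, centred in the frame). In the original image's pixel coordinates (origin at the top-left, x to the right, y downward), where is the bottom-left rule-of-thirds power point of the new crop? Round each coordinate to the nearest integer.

(512, 2734)

1537/5254 < 2.39/1, so the 2.39:1 crop keeps the full width 1537 and trims height to 1537 × 1/2.39 = 643.10 px.
Top offset = (5254 − 643.10)/2 = 2305.45 px; left offset = 0.
Bottom-left is one-third across and two-thirds down within the crop:
x = 0.00 + 1 × 1537.00/3 ≈ 512; y = 2305.45 + 2 × 643.10/3 ≈ 2734.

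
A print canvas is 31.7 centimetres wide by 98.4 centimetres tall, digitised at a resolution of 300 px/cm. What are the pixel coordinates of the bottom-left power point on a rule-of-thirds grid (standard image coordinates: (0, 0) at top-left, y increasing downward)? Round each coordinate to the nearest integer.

In pixels the canvas is 31.7 × 300 = 9510 wide and 98.4 × 300 = 29520 tall.
The bottom-left point is one-third across and two-thirds down:
x = 1 × 9510/3 ≈ 3170; y = 2 × 29520/3 ≈ 19680.

(3170, 19680)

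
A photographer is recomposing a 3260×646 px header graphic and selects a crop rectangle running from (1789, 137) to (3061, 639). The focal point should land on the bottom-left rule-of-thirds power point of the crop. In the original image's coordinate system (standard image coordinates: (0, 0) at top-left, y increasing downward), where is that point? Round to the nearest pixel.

(2213, 472)

Crop width = 3061 − 1789 = 1272 px; one third is 424.00 px.
Crop height = 639 − 137 = 502 px; one third is 167.33 px.
The bottom-left point is one-third across and two-thirds down within the crop:
x = 1789 + 1 × 424.00 ≈ 2213; y = 137 + 2 × 167.33 ≈ 472.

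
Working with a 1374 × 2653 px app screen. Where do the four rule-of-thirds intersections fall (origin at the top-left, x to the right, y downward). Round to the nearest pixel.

(458, 884), (916, 884), (458, 1769), (916, 1769)

One third of 1374 is 458; one third of 2653 is 884.33.
Vertical third lines at x = 458 and x = 916; horizontal third lines at y = 884 and y = 1769.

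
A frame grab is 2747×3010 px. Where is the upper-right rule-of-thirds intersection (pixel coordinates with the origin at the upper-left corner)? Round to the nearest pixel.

(1831, 1003)

The upper-right point sits two-thirds of the way across and one-third of the way down.
x = 2 × 2747/3 ≈ 1831; y = 1 × 3010/3 ≈ 1003.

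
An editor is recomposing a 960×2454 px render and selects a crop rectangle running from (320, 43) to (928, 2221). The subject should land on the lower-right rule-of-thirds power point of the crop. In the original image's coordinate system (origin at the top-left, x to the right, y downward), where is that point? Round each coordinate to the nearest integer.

(725, 1495)

Crop width = 928 − 320 = 608 px; one third is 202.67 px.
Crop height = 2221 − 43 = 2178 px; one third is 726.00 px.
The lower-right point is two-thirds across and two-thirds down within the crop:
x = 320 + 2 × 202.67 ≈ 725; y = 43 + 2 × 726.00 ≈ 1495.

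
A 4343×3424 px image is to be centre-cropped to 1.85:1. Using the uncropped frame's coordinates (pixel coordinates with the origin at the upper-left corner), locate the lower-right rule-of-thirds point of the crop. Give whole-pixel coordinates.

4343/3424 < 1.85/1, so the 1.85:1 crop keeps the full width 4343 and trims height to 4343 × 1/1.85 = 2347.57 px.
Top offset = (3424 − 2347.57)/2 = 538.22 px; left offset = 0.
Lower-right is two-thirds across and two-thirds down within the crop:
x = 0.00 + 2 × 4343.00/3 ≈ 2895; y = 538.22 + 2 × 2347.57/3 ≈ 2103.

(2895, 2103)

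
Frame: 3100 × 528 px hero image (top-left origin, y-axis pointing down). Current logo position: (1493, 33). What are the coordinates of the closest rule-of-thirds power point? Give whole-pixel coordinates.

x = 1033 px, y = 176 px

Third lines: x ∈ {1033, 2067}, y ∈ {176, 352}.
1493 is closer to x = 1033; 33 is closer to y = 176.
So the nearest intersection is the upper-left power point.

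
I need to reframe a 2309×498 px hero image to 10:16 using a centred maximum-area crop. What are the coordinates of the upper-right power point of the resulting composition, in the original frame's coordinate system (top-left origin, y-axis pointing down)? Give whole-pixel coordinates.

2309/498 > 10/16, so the 10:16 crop keeps the full height 498 and trims width to 498 × 10/16 = 311.25 px.
Left offset = (2309 − 311.25)/2 = 998.88 px; top offset = 0.
Upper-right is two-thirds across and one-third down within the crop:
x = 998.88 + 2 × 311.25/3 ≈ 1206; y = 0.00 + 1 × 498.00/3 ≈ 166.

x = 1206 px, y = 166 px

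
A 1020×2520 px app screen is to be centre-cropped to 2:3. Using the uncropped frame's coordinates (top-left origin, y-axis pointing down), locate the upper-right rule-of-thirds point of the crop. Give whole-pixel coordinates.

x = 680 px, y = 1005 px

1020/2520 < 2/3, so the 2:3 crop keeps the full width 1020 and trims height to 1020 × 3/2 = 1530.00 px.
Top offset = (2520 − 1530.00)/2 = 495.00 px; left offset = 0.
Upper-right is two-thirds across and one-third down within the crop:
x = 0.00 + 2 × 1020.00/3 ≈ 680; y = 495.00 + 1 × 1530.00/3 ≈ 1005.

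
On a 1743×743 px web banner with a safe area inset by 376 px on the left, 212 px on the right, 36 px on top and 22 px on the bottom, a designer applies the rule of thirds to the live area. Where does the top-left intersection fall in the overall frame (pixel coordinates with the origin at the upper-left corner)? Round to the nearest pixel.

Content width = 1743 − 376 − 212 = 1155 px; content height = 743 − 36 − 22 = 685 px.
Top-left is one-third across and one-third down within the live area.
x = 376 + 1 × 1155/3 = 376 + 385.00 ≈ 761
y = 36 + 1 × 685/3 = 36 + 228.33 ≈ 264

(761, 264)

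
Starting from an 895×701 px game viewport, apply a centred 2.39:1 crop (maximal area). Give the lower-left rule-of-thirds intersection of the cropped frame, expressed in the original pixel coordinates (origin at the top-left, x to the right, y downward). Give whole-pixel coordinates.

895/701 < 2.39/1, so the 2.39:1 crop keeps the full width 895 and trims height to 895 × 1/2.39 = 374.48 px.
Top offset = (701 − 374.48)/2 = 163.26 px; left offset = 0.
Lower-left is one-third across and two-thirds down within the crop:
x = 0.00 + 1 × 895.00/3 ≈ 298; y = 163.26 + 2 × 374.48/3 ≈ 413.

(298, 413)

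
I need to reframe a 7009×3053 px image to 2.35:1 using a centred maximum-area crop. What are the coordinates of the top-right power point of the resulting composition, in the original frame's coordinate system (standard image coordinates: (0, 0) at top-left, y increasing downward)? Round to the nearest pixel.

7009/3053 < 2.35/1, so the 2.35:1 crop keeps the full width 7009 and trims height to 7009 × 1/2.35 = 2982.55 px.
Top offset = (3053 − 2982.55)/2 = 35.22 px; left offset = 0.
Top-right is two-thirds across and one-third down within the crop:
x = 0.00 + 2 × 7009.00/3 ≈ 4673; y = 35.22 + 1 × 2982.55/3 ≈ 1029.

x = 4673 px, y = 1029 px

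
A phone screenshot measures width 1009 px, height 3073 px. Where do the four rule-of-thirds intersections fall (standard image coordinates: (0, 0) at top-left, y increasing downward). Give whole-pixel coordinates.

(336, 1024), (673, 1024), (336, 2049), (673, 2049)

One third of 1009 is 336.33; one third of 3073 is 1024.33.
Vertical third lines at x = 336 and x = 673; horizontal third lines at y = 1024 and y = 2049.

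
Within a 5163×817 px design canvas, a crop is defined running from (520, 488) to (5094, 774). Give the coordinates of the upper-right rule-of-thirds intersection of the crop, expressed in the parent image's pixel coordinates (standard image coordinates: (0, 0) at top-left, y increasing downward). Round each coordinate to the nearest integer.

Crop width = 5094 − 520 = 4574 px; one third is 1524.67 px.
Crop height = 774 − 488 = 286 px; one third is 95.33 px.
The upper-right point is two-thirds across and one-third down within the crop:
x = 520 + 2 × 1524.67 ≈ 3569; y = 488 + 1 × 95.33 ≈ 583.

(3569, 583)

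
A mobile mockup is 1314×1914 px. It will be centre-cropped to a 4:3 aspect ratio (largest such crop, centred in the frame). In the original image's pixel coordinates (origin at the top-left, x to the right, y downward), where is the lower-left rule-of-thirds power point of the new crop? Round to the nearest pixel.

x = 438 px, y = 1121 px

1314/1914 < 4/3, so the 4:3 crop keeps the full width 1314 and trims height to 1314 × 3/4 = 985.50 px.
Top offset = (1914 − 985.50)/2 = 464.25 px; left offset = 0.
Lower-left is one-third across and two-thirds down within the crop:
x = 0.00 + 1 × 1314.00/3 ≈ 438; y = 464.25 + 2 × 985.50/3 ≈ 1121.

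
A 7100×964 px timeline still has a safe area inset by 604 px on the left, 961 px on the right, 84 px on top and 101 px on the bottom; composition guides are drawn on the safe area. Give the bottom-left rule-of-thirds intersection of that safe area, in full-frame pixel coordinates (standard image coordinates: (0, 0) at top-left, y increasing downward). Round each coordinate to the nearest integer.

(2449, 603)

Content width = 7100 − 604 − 961 = 5535 px; content height = 964 − 84 − 101 = 779 px.
Bottom-left is one-third across and two-thirds down within the safe area.
x = 604 + 1 × 5535/3 = 604 + 1845.00 ≈ 2449
y = 84 + 2 × 779/3 = 84 + 519.33 ≈ 603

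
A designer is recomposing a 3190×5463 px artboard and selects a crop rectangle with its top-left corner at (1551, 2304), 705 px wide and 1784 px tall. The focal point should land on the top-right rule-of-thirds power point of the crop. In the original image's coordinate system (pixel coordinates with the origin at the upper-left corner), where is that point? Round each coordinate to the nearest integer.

One third of the crop width 705 is 235.00 px.
One third of the crop height 1784 is 594.67 px.
The top-right point is two-thirds across and one-third down within the crop:
x = 1551 + 2 × 235.00 ≈ 2021; y = 2304 + 1 × 594.67 ≈ 2899.

x = 2021 px, y = 2899 px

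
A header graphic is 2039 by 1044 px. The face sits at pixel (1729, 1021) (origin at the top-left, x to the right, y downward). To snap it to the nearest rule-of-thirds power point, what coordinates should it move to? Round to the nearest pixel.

(1359, 696)

Third lines: x ∈ {680, 1359}, y ∈ {348, 696}.
1729 is closer to x = 1359; 1021 is closer to y = 696.
So the nearest intersection is the lower-right power point.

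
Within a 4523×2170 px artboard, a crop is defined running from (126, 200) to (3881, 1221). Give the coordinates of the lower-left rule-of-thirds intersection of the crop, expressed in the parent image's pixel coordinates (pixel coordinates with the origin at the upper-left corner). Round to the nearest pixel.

(1378, 881)

Crop width = 3881 − 126 = 3755 px; one third is 1251.67 px.
Crop height = 1221 − 200 = 1021 px; one third is 340.33 px.
The lower-left point is one-third across and two-thirds down within the crop:
x = 126 + 1 × 1251.67 ≈ 1378; y = 200 + 2 × 340.33 ≈ 881.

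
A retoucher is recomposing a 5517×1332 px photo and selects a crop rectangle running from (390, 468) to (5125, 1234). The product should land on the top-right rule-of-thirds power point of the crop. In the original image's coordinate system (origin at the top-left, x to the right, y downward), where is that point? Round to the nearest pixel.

x = 3547 px, y = 723 px

Crop width = 5125 − 390 = 4735 px; one third is 1578.33 px.
Crop height = 1234 − 468 = 766 px; one third is 255.33 px.
The top-right point is two-thirds across and one-third down within the crop:
x = 390 + 2 × 1578.33 ≈ 3547; y = 468 + 1 × 255.33 ≈ 723.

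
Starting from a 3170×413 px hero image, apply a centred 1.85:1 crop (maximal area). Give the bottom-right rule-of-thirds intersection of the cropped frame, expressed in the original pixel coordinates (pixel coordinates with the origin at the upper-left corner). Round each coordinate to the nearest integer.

x = 1712 px, y = 275 px

3170/413 > 1.85/1, so the 1.85:1 crop keeps the full height 413 and trims width to 413 × 1.85/1 = 764.05 px.
Left offset = (3170 − 764.05)/2 = 1202.97 px; top offset = 0.
Bottom-right is two-thirds across and two-thirds down within the crop:
x = 1202.97 + 2 × 764.05/3 ≈ 1712; y = 0.00 + 2 × 413.00/3 ≈ 275.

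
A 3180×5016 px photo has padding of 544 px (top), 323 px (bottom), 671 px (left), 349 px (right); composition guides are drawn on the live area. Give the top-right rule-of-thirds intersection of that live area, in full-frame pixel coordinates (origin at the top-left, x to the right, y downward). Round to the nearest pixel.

(2111, 1927)

Content width = 3180 − 671 − 349 = 2160 px; content height = 5016 − 544 − 323 = 4149 px.
Top-right is two-thirds across and one-third down within the live area.
x = 671 + 2 × 2160/3 = 671 + 1440.00 ≈ 2111
y = 544 + 1 × 4149/3 = 544 + 1383.00 ≈ 1927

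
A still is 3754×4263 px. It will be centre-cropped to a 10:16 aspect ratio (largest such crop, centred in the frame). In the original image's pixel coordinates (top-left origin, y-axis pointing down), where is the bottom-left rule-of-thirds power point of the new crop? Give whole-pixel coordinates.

3754/4263 > 10/16, so the 10:16 crop keeps the full height 4263 and trims width to 4263 × 10/16 = 2664.38 px.
Left offset = (3754 − 2664.38)/2 = 544.81 px; top offset = 0.
Bottom-left is one-third across and two-thirds down within the crop:
x = 544.81 + 1 × 2664.38/3 ≈ 1433; y = 0.00 + 2 × 4263.00/3 ≈ 2842.

(1433, 2842)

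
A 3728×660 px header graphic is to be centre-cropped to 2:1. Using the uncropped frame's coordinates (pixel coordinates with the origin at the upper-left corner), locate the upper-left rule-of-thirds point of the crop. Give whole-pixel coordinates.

(1644, 220)

3728/660 > 2/1, so the 2:1 crop keeps the full height 660 and trims width to 660 × 2/1 = 1320.00 px.
Left offset = (3728 − 1320.00)/2 = 1204.00 px; top offset = 0.
Upper-left is one-third across and one-third down within the crop:
x = 1204.00 + 1 × 1320.00/3 ≈ 1644; y = 0.00 + 1 × 660.00/3 ≈ 220.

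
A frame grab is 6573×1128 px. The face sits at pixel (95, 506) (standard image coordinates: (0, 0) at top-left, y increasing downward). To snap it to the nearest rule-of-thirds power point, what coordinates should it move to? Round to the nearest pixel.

Third lines: x ∈ {2191, 4382}, y ∈ {376, 752}.
95 is closer to x = 2191; 506 is closer to y = 376.
So the nearest intersection is the upper-left power point.

(2191, 376)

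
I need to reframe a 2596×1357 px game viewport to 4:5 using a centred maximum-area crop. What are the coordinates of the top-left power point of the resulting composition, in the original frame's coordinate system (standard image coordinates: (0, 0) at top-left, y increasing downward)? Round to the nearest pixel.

2596/1357 > 4/5, so the 4:5 crop keeps the full height 1357 and trims width to 1357 × 4/5 = 1085.60 px.
Left offset = (2596 − 1085.60)/2 = 755.20 px; top offset = 0.
Top-left is one-third across and one-third down within the crop:
x = 755.20 + 1 × 1085.60/3 ≈ 1117; y = 0.00 + 1 × 1357.00/3 ≈ 452.

x = 1117 px, y = 452 px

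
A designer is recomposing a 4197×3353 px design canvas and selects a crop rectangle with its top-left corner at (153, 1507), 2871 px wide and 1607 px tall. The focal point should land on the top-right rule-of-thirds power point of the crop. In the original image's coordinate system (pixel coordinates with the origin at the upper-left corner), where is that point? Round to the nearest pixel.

One third of the crop width 2871 is 957.00 px.
One third of the crop height 1607 is 535.67 px.
The top-right point is two-thirds across and one-third down within the crop:
x = 153 + 2 × 957.00 ≈ 2067; y = 1507 + 1 × 535.67 ≈ 2043.

x = 2067 px, y = 2043 px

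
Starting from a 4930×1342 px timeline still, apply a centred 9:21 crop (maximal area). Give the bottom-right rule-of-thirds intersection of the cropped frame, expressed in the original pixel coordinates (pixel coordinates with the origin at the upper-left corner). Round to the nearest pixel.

4930/1342 > 9/21, so the 9:21 crop keeps the full height 1342 and trims width to 1342 × 9/21 = 575.14 px.
Left offset = (4930 − 575.14)/2 = 2177.43 px; top offset = 0.
Bottom-right is two-thirds across and two-thirds down within the crop:
x = 2177.43 + 2 × 575.14/3 ≈ 2561; y = 0.00 + 2 × 1342.00/3 ≈ 895.

(2561, 895)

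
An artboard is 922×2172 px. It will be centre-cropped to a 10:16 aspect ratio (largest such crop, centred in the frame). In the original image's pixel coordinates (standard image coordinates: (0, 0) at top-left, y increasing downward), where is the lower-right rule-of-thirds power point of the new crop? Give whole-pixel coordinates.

922/2172 < 10/16, so the 10:16 crop keeps the full width 922 and trims height to 922 × 16/10 = 1475.20 px.
Top offset = (2172 − 1475.20)/2 = 348.40 px; left offset = 0.
Lower-right is two-thirds across and two-thirds down within the crop:
x = 0.00 + 2 × 922.00/3 ≈ 615; y = 348.40 + 2 × 1475.20/3 ≈ 1332.

x = 615 px, y = 1332 px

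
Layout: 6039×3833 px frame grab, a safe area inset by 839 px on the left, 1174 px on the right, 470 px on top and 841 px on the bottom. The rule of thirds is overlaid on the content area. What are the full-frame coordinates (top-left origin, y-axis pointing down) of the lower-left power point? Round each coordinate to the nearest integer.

Content width = 6039 − 839 − 1174 = 4026 px; content height = 3833 − 470 − 841 = 2522 px.
Lower-left is one-third across and two-thirds down within the content area.
x = 839 + 1 × 4026/3 = 839 + 1342.00 ≈ 2181
y = 470 + 2 × 2522/3 = 470 + 1681.33 ≈ 2151

x = 2181 px, y = 2151 px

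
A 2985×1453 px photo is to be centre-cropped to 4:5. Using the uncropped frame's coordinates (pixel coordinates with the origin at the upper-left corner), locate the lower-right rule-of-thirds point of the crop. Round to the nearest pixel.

2985/1453 > 4/5, so the 4:5 crop keeps the full height 1453 and trims width to 1453 × 4/5 = 1162.40 px.
Left offset = (2985 − 1162.40)/2 = 911.30 px; top offset = 0.
Lower-right is two-thirds across and two-thirds down within the crop:
x = 911.30 + 2 × 1162.40/3 ≈ 1686; y = 0.00 + 2 × 1453.00/3 ≈ 969.

x = 1686 px, y = 969 px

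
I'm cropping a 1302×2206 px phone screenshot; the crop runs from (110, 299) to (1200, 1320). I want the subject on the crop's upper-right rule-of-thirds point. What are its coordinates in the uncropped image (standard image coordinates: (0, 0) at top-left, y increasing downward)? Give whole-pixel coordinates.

x = 837 px, y = 639 px

Crop width = 1200 − 110 = 1090 px; one third is 363.33 px.
Crop height = 1320 − 299 = 1021 px; one third is 340.33 px.
The upper-right point is two-thirds across and one-third down within the crop:
x = 110 + 2 × 363.33 ≈ 837; y = 299 + 1 × 340.33 ≈ 639.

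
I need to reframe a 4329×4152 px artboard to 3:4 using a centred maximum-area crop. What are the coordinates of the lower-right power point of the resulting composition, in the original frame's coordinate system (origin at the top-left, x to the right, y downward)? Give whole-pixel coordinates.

4329/4152 > 3/4, so the 3:4 crop keeps the full height 4152 and trims width to 4152 × 3/4 = 3114.00 px.
Left offset = (4329 − 3114.00)/2 = 607.50 px; top offset = 0.
Lower-right is two-thirds across and two-thirds down within the crop:
x = 607.50 + 2 × 3114.00/3 ≈ 2684; y = 0.00 + 2 × 4152.00/3 ≈ 2768.

(2684, 2768)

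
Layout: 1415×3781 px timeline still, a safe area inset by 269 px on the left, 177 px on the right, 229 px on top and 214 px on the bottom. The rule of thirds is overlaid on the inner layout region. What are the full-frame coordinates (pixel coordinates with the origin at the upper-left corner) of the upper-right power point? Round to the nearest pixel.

Content width = 1415 − 269 − 177 = 969 px; content height = 3781 − 229 − 214 = 3338 px.
Upper-right is two-thirds across and one-third down within the inner layout region.
x = 269 + 2 × 969/3 = 269 + 646.00 ≈ 915
y = 229 + 1 × 3338/3 = 229 + 1112.67 ≈ 1342

x = 915 px, y = 1342 px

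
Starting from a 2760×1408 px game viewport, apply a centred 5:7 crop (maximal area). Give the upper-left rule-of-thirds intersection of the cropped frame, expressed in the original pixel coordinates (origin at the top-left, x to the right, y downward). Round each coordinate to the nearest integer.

2760/1408 > 5/7, so the 5:7 crop keeps the full height 1408 and trims width to 1408 × 5/7 = 1005.71 px.
Left offset = (2760 − 1005.71)/2 = 877.14 px; top offset = 0.
Upper-left is one-third across and one-third down within the crop:
x = 877.14 + 1 × 1005.71/3 ≈ 1212; y = 0.00 + 1 × 1408.00/3 ≈ 469.

(1212, 469)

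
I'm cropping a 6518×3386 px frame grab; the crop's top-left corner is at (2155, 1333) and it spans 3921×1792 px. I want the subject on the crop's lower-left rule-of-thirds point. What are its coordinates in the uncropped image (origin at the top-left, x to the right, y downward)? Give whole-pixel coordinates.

(3462, 2528)

One third of the crop width 3921 is 1307.00 px.
One third of the crop height 1792 is 597.33 px.
The lower-left point is one-third across and two-thirds down within the crop:
x = 2155 + 1 × 1307.00 ≈ 3462; y = 1333 + 2 × 597.33 ≈ 2528.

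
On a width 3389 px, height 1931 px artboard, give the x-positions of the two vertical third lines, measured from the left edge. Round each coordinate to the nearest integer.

3389 / 3 = 1129.67, so the vertical lines sit at one and two thirds of 3389.

1130 px and 2259 px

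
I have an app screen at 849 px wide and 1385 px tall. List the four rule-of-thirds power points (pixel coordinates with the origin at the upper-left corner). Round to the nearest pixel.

One third of 849 is 283; one third of 1385 is 461.67.
Vertical third lines at x = 283 and x = 566; horizontal third lines at y = 462 and y = 923.

(283, 462), (566, 462), (283, 923), (566, 923)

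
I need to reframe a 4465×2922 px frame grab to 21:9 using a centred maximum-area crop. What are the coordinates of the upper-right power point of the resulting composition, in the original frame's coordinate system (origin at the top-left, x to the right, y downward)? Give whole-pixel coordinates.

(2977, 1142)

4465/2922 < 21/9, so the 21:9 crop keeps the full width 4465 and trims height to 4465 × 9/21 = 1913.57 px.
Top offset = (2922 − 1913.57)/2 = 504.21 px; left offset = 0.
Upper-right is two-thirds across and one-third down within the crop:
x = 0.00 + 2 × 4465.00/3 ≈ 2977; y = 504.21 + 1 × 1913.57/3 ≈ 1142.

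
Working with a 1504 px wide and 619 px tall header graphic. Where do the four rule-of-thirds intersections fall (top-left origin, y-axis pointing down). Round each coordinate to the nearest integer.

One third of 1504 is 501.33; one third of 619 is 206.33.
Vertical third lines at x = 501 and x = 1003; horizontal third lines at y = 206 and y = 413.

(501, 206), (1003, 206), (501, 413), (1003, 413)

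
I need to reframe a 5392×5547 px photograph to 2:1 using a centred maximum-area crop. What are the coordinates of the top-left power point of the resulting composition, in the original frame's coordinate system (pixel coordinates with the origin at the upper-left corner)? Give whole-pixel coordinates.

5392/5547 < 2/1, so the 2:1 crop keeps the full width 5392 and trims height to 5392 × 1/2 = 2696.00 px.
Top offset = (5547 − 2696.00)/2 = 1425.50 px; left offset = 0.
Top-left is one-third across and one-third down within the crop:
x = 0.00 + 1 × 5392.00/3 ≈ 1797; y = 1425.50 + 1 × 2696.00/3 ≈ 2324.

x = 1797 px, y = 2324 px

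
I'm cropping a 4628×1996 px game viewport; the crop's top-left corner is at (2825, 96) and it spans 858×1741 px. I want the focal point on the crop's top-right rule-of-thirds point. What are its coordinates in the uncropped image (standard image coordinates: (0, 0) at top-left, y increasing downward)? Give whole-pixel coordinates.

One third of the crop width 858 is 286.00 px.
One third of the crop height 1741 is 580.33 px.
The top-right point is two-thirds across and one-third down within the crop:
x = 2825 + 2 × 286.00 ≈ 3397; y = 96 + 1 × 580.33 ≈ 676.

(3397, 676)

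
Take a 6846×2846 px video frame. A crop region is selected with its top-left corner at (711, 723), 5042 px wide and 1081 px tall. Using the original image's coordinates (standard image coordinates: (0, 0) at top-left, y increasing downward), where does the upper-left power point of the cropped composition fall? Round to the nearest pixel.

One third of the crop width 5042 is 1680.67 px.
One third of the crop height 1081 is 360.33 px.
The upper-left point is one-third across and one-third down within the crop:
x = 711 + 1 × 1680.67 ≈ 2392; y = 723 + 1 × 360.33 ≈ 1083.

x = 2392 px, y = 1083 px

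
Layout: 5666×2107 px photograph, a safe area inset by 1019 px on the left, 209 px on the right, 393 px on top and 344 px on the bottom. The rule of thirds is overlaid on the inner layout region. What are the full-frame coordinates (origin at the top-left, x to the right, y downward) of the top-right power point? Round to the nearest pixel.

Content width = 5666 − 1019 − 209 = 4438 px; content height = 2107 − 393 − 344 = 1370 px.
Top-right is two-thirds across and one-third down within the inner layout region.
x = 1019 + 2 × 4438/3 = 1019 + 2958.67 ≈ 3978
y = 393 + 1 × 1370/3 = 393 + 456.67 ≈ 850

(3978, 850)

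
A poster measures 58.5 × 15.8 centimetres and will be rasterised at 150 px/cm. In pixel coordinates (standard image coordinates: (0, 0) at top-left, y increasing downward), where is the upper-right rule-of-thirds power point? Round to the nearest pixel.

In pixels the canvas is 58.5 × 150 = 8775 wide and 15.8 × 150 = 2370 tall.
The upper-right point is two-thirds across and one-third down:
x = 2 × 8775/3 ≈ 5850; y = 1 × 2370/3 ≈ 790.

(5850, 790)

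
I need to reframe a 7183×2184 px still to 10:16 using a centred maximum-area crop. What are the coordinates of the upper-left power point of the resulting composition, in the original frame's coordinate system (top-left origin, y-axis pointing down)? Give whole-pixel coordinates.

(3364, 728)

7183/2184 > 10/16, so the 10:16 crop keeps the full height 2184 and trims width to 2184 × 10/16 = 1365.00 px.
Left offset = (7183 − 1365.00)/2 = 2909.00 px; top offset = 0.
Upper-left is one-third across and one-third down within the crop:
x = 2909.00 + 1 × 1365.00/3 ≈ 3364; y = 0.00 + 1 × 2184.00/3 ≈ 728.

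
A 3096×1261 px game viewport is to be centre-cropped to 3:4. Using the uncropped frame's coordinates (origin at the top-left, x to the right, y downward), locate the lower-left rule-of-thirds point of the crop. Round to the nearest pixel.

x = 1390 px, y = 841 px

3096/1261 > 3/4, so the 3:4 crop keeps the full height 1261 and trims width to 1261 × 3/4 = 945.75 px.
Left offset = (3096 − 945.75)/2 = 1075.12 px; top offset = 0.
Lower-left is one-third across and two-thirds down within the crop:
x = 1075.12 + 1 × 945.75/3 ≈ 1390; y = 0.00 + 2 × 1261.00/3 ≈ 841.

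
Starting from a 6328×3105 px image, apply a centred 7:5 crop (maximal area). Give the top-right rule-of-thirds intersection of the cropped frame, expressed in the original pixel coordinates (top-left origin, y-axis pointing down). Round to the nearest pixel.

6328/3105 > 7/5, so the 7:5 crop keeps the full height 3105 and trims width to 3105 × 7/5 = 4347.00 px.
Left offset = (6328 − 4347.00)/2 = 990.50 px; top offset = 0.
Top-right is two-thirds across and one-third down within the crop:
x = 990.50 + 2 × 4347.00/3 ≈ 3889; y = 0.00 + 1 × 3105.00/3 ≈ 1035.

(3889, 1035)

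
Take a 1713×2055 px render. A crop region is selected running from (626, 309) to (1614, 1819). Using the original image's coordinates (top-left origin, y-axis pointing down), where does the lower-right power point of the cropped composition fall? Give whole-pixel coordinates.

(1285, 1316)

Crop width = 1614 − 626 = 988 px; one third is 329.33 px.
Crop height = 1819 − 309 = 1510 px; one third is 503.33 px.
The lower-right point is two-thirds across and two-thirds down within the crop:
x = 626 + 2 × 329.33 ≈ 1285; y = 309 + 2 × 503.33 ≈ 1316.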